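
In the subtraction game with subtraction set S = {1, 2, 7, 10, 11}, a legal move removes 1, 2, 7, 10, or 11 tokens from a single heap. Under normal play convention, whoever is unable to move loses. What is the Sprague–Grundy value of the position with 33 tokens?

0

n :  0  1  2  3  4  5  6  7  8  9 10 11 12 13 14 15 16 17 18 19 20 21 22 23 24 25 26 27 28 29 30 31 32 33
G :  0  1  2  0  1  2  0  1  2  0  1  2  0  1  2  0  1  2  0  1  2  0  1  2  0  1  2  0  1  2  0  1  2  0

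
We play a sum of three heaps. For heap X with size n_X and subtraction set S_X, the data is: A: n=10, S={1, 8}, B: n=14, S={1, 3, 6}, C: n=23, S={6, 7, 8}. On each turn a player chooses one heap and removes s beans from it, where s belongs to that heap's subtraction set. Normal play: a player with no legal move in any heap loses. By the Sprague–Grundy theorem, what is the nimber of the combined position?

Heap A, S = {1, 8}:
n :  0  1  2  3  4  5  6  7  8  9 10
G :  0  1  0  1  0  1  0  1  2  0  1
G_A(10) = 1.
Heap B, S = {1, 3, 6}:
G(0) = 0
G(1) = mex{0} = 1
G(2) = mex{1} = 0
G(3) = mex{0,0} = 1
G(4) = mex{1,1} = 0
G(5) = mex{0,0} = 1
G(6) = mex{1,1,0} = 2
G(7) = mex{2,0,1} = 3
G(8) = mex{3,1,0} = 2
G(9) = mex{2,2,1} = 0
G(10) = mex{0,3,0} = 1
G(11) = mex{1,2,1} = 0
G(12) = mex{0,0,2} = 1
G(13) = mex{1,1,3} = 0
G(14) = mex{0,0,2} = 1
G_B(14) = 1.
Heap C, S = {6, 7, 8}:
G(0) = 0
G(1) = mex{} = 0
G(2) = mex{} = 0
G(3) = mex{} = 0
G(4) = mex{} = 0
G(5) = mex{} = 0
G(6) = mex{0} = 1
G(7) = mex{0,0} = 1
G(8) = mex{0,0,0} = 1
G(9) = mex{0,0,0} = 1
G(10) = mex{0,0,0} = 1
G(11) = mex{0,0,0} = 1
G(12) = mex{1,0,0} = 2
G(13) = mex{1,1,0} = 2
G(14) = mex{1,1,1} = 0
G(15) = mex{1,1,1} = 0
G(16) = mex{1,1,1} = 0
G(17) = mex{1,1,1} = 0
G(18) = mex{2,1,1} = 0
G(19) = mex{2,2,1} = 0
G(20) = mex{0,2,2} = 1
G(21) = mex{0,0,2} = 1
G(22) = mex{0,0,0} = 1
G(23) = mex{0,0,0} = 1
G_C(23) = 1.
Combined Grundy value = 1 ⊕ 1 ⊕ 1 = 1.

1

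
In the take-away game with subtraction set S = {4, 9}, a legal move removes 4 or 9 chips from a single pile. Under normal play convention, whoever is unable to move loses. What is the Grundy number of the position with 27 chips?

G(0) = 0
G(1) = mex{} = 0
G(2) = mex{} = 0
G(3) = mex{} = 0
G(4) = mex{0} = 1
G(5) = mex{0} = 1
G(6) = mex{0} = 1
G(7) = mex{0} = 1
G(8) = mex{1} = 0
G(9) = mex{1,0} = 2
G(10) = mex{1,0} = 2
G(11) = mex{1,0} = 2
G(12) = mex{0,0} = 1
G(13) = mex{2,1} = 0
G(14) = mex{2,1} = 0
G(15) = mex{2,1} = 0
G(16) = mex{1,1} = 0
G(17) = mex{0,0} = 1
G(18) = mex{0,2} = 1
G(19) = mex{0,2} = 1
G(20) = mex{0,2} = 1
G(21) = mex{1,1} = 0
G(22) = mex{1,0} = 2
G(23) = mex{1,0} = 2
G(24) = mex{1,0} = 2
G(25) = mex{0,0} = 1
G(26) = mex{2,1} = 0
G(27) = mex{2,1} = 0

0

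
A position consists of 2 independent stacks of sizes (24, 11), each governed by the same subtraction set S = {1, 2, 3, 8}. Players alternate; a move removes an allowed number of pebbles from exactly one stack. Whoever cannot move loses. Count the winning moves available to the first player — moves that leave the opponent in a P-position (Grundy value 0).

All stacks use S = {1, 2, 3, 8}:
n :  0  1  2  3  4  5  6  7  8  9 10 11 12 13 14 15 16 17 18 19 20 21 22 23 24
G :  0  1  2  3  0  1  2  3  4  0  1  2  3  0  1  2  3  4  0  1  2  3  0  1  2
Stack A: G(24) = 2.
Stack B: G(11) = 2.
Combined Grundy value = 2 ⊕ 2 = 0.
A winning move leaves total XOR = 0, i.e. changes one component's Grundy value g to g ⊕ X where X is the current total.
Stack A: target g' = 2⊕0 = 2, but every legal move changes the Grundy value (mex property), so 0 moves.
Stack B: target g' = 2⊕0 = 2, but every legal move changes the Grundy value (mex property), so 0 moves.

0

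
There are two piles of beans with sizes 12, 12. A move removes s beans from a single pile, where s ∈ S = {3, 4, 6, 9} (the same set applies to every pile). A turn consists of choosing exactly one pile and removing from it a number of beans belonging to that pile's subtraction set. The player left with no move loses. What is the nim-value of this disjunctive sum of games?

0

All piles use S = {3, 4, 6, 9}:
n :  0  1  2  3  4  5  6  7  8  9 10 11 12
G :  0  0  0  1  1  1  2  2  2  3  3  3  0
Pile A: G(12) = 0.
Pile B: G(12) = 0.
Combined Grundy value = 0 ⊕ 0 = 0.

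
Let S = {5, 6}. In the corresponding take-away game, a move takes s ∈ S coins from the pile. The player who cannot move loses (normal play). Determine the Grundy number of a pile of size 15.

G(0) = 0
G(1) = mex{} = 0
G(2) = mex{} = 0
G(3) = mex{} = 0
G(4) = mex{} = 0
G(5) = mex{0} = 1
G(6) = mex{0,0} = 1
G(7) = mex{0,0} = 1
G(8) = mex{0,0} = 1
G(9) = mex{0,0} = 1
G(10) = mex{1,0} = 2
G(11) = mex{1,1} = 0
G(12) = mex{1,1} = 0
G(13) = mex{1,1} = 0
G(14) = mex{1,1} = 0
G(15) = mex{2,1} = 0

0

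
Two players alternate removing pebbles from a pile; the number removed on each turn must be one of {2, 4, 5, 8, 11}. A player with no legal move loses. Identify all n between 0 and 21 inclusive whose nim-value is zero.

n :  0  1  2  3  4  5  6  7  8  9 10 11 12 13 14 15 16 17 18 19 20 21
G :  0  0  1  1  2  2  3  0  4  1  0  2  1  0  2  1  0  2  1  0  2  1
P-positions are exactly the n with G(n) = 0.

0, 1, 7, 10, 13, 16, 19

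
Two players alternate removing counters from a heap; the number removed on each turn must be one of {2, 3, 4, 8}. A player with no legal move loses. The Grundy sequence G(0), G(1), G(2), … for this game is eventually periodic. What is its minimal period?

6

G(0) = 0
G(1) = mex{} = 0
G(2) = mex{0} = 1
G(3) = mex{0,0} = 1
G(4) = mex{1,0,0} = 2
G(5) = mex{1,1,0} = 2
G(6) = mex{2,1,1} = 0
G(7) = mex{2,2,1} = 0
G(8) = mex{0,2,2,0} = 1
G(9) = mex{0,0,2,0} = 1
G(10) = mex{1,0,0,1} = 2
G(11) = mex{1,1,0,1} = 2
G(12) = mex{2,1,1,2} = 0
G(13) = mex{2,2,1,2} = 0
G(14) = mex{0,2,2,0} = 1
G(15) = mex{0,0,2,0} = 1
G(n+6) = G(n) holds for n = 0,…,7 (a full window of length max(S) = 8), so the sequence is purely periodic with period 6.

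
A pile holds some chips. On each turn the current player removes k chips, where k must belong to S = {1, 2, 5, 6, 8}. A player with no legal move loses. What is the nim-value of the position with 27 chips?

G(0) = 0
G(1) = mex{0} = 1
G(2) = mex{1,0} = 2
G(3) = mex{2,1} = 0
G(4) = mex{0,2} = 1
G(5) = mex{1,0,0} = 2
G(6) = mex{2,1,1,0} = 3
G(7) = mex{3,2,2,1} = 0
G(8) = mex{0,3,0,2,0} = 1
G(9) = mex{1,0,1,0,1} = 2
G(10) = mex{2,1,2,1,2} = 0
G(11) = mex{0,2,3,2,0} = 1
G(12) = mex{1,0,0,3,1} = 2
G(13) = mex{2,1,1,0,2} = 3
G(14) = mex{3,2,2,1,3} = 0
G(15) = mex{0,3,0,2,0} = 1
G(16) = mex{1,0,1,0,1} = 2
G(17) = mex{2,1,2,1,2} = 0
G(18) = mex{0,2,3,2,0} = 1
G(19) = mex{1,0,0,3,1} = 2
G(20) = mex{2,1,1,0,2} = 3
G(21) = mex{3,2,2,1,3} = 0
G(22) = mex{0,3,0,2,0} = 1
G(23) = mex{1,0,1,0,1} = 2
G(24) = mex{2,1,2,1,2} = 0
G(25) = mex{0,2,3,2,0} = 1
G(26) = mex{1,0,0,3,1} = 2
G(27) = mex{2,1,1,0,2} = 3

3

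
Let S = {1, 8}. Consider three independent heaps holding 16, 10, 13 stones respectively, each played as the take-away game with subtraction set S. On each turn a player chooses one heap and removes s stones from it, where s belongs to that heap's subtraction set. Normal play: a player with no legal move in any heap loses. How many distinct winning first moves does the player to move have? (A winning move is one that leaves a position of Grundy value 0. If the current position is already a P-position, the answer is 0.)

0

All heaps use S = {1, 8}:
G(0) = 0
G(1) = mex{0} = 1
G(2) = mex{1} = 0
G(3) = mex{0} = 1
G(4) = mex{1} = 0
G(5) = mex{0} = 1
G(6) = mex{1} = 0
G(7) = mex{0} = 1
G(8) = mex{1,0} = 2
G(9) = mex{2,1} = 0
G(10) = mex{0,0} = 1
G(11) = mex{1,1} = 0
G(12) = mex{0,0} = 1
G(13) = mex{1,1} = 0
G(14) = mex{0,0} = 1
G(15) = mex{1,1} = 0
G(16) = mex{0,2} = 1
Heap A: G(16) = 1.
Heap B: G(10) = 1.
Heap C: G(13) = 0.
Combined Grundy value = 1 ⊕ 1 ⊕ 0 = 0.
A winning move leaves total XOR = 0, i.e. changes one component's Grundy value g to g ⊕ X where X is the current total.
Heap A: target g' = 1⊕0 = 1, but every legal move changes the Grundy value (mex property), so 0 moves.
Heap B: target g' = 1⊕0 = 1, but every legal move changes the Grundy value (mex property), so 0 moves.
Heap C: target g' = 0⊕0 = 0, but every legal move changes the Grundy value (mex property), so 0 moves.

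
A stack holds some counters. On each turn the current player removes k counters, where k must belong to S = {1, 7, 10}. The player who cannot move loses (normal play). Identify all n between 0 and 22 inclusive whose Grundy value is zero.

G(0) = 0
G(1) = mex{0} = 1
G(2) = mex{1} = 0
G(3) = mex{0} = 1
G(4) = mex{1} = 0
G(5) = mex{0} = 1
G(6) = mex{1} = 0
G(7) = mex{0,0} = 1
G(8) = mex{1,1} = 0
G(9) = mex{0,0} = 1
G(10) = mex{1,1,0} = 2
G(11) = mex{2,0,1} = 3
G(12) = mex{3,1,0} = 2
G(13) = mex{2,0,1} = 3
G(14) = mex{3,1,0} = 2
G(15) = mex{2,0,1} = 3
G(16) = mex{3,1,0} = 2
G(17) = mex{2,2,1} = 0
G(18) = mex{0,3,0} = 1
G(19) = mex{1,2,1} = 0
G(20) = mex{0,3,2} = 1
G(21) = mex{1,2,3} = 0
G(22) = mex{0,3,2} = 1
P-positions are exactly the n with G(n) = 0.

0, 2, 4, 6, 8, 17, 19, 21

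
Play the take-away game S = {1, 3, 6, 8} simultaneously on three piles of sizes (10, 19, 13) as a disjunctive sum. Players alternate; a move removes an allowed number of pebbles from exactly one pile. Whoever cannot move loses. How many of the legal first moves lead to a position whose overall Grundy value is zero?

All piles use S = {1, 3, 6, 8}:
G(0) = 0
G(1) = mex{0} = 1
G(2) = mex{1} = 0
G(3) = mex{0,0} = 1
G(4) = mex{1,1} = 0
G(5) = mex{0,0} = 1
G(6) = mex{1,1,0} = 2
G(7) = mex{2,0,1} = 3
G(8) = mex{3,1,0,0} = 2
G(9) = mex{2,2,1,1} = 0
G(10) = mex{0,3,0,0} = 1
G(11) = mex{1,2,1,1} = 0
G(12) = mex{0,0,2,0} = 1
G(13) = mex{1,1,3,1} = 0
G(14) = mex{0,0,2,2} = 1
G(15) = mex{1,1,0,3} = 2
G(16) = mex{2,0,1,2} = 3
G(17) = mex{3,1,0,0} = 2
G(18) = mex{2,2,1,1} = 0
G(19) = mex{0,3,0,0} = 1
Pile A: G(10) = 1.
Pile B: G(19) = 1.
Pile C: G(13) = 0.
Combined Grundy value = 1 ⊕ 1 ⊕ 0 = 0.
A winning move leaves total XOR = 0, i.e. changes one component's Grundy value g to g ⊕ X where X is the current total.
Pile A: target g' = 1⊕0 = 1, but every legal move changes the Grundy value (mex property), so 0 moves.
Pile B: target g' = 1⊕0 = 1, but every legal move changes the Grundy value (mex property), so 0 moves.
Pile C: target g' = 0⊕0 = 0, but every legal move changes the Grundy value (mex property), so 0 moves.

0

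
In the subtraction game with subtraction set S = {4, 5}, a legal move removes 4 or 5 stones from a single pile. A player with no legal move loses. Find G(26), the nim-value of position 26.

2

G(0) = 0
G(1) = mex{} = 0
G(2) = mex{} = 0
G(3) = mex{} = 0
G(4) = mex{0} = 1
G(5) = mex{0,0} = 1
G(6) = mex{0,0} = 1
G(7) = mex{0,0} = 1
G(8) = mex{1,0} = 2
G(9) = mex{1,1} = 0
G(10) = mex{1,1} = 0
G(11) = mex{1,1} = 0
G(12) = mex{2,1} = 0
G(13) = mex{0,2} = 1
G(14) = mex{0,0} = 1
G(15) = mex{0,0} = 1
G(16) = mex{0,0} = 1
G(17) = mex{1,0} = 2
G(18) = mex{1,1} = 0
G(19) = mex{1,1} = 0
G(20) = mex{1,1} = 0
G(21) = mex{2,1} = 0
G(22) = mex{0,2} = 1
G(23) = mex{0,0} = 1
G(24) = mex{0,0} = 1
G(25) = mex{0,0} = 1
G(26) = mex{1,0} = 2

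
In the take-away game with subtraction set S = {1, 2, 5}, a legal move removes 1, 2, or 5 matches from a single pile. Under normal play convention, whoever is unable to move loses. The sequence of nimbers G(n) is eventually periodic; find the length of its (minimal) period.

G(0) = 0
G(1) = mex{0} = 1
G(2) = mex{1,0} = 2
G(3) = mex{2,1} = 0
G(4) = mex{0,2} = 1
G(5) = mex{1,0,0} = 2
G(6) = mex{2,1,1} = 0
G(7) = mex{0,2,2} = 1
G(8) = mex{1,0,0} = 2
G(9) = mex{2,1,1} = 0
G(10) = mex{0,2,2} = 1
G(11) = mex{1,0,0} = 2
G(12) = mex{2,1,1} = 0
G(13) = mex{0,2,2} = 1
G(14) = mex{1,0,0} = 2
G(n+3) = G(n) holds for n = 0,…,4 (a full window of length max(S) = 5), so the sequence is purely periodic with period 3.

3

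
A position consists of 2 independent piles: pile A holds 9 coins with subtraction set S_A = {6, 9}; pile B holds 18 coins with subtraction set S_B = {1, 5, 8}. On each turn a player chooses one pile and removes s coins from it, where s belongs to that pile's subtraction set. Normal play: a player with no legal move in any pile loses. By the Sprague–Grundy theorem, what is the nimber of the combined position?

Pile A, S = {6, 9}:
n : 0 1 2 3 4 5 6 7 8 9
G : 0 0 0 0 0 0 1 1 1 1
G_A(9) = 1.
Pile B, S = {1, 5, 8}:
n :  0  1  2  3  4  5  6  7  8  9 10 11 12 13 14 15 16 17 18
G :  0  1  0  1  0  1  0  1  2  3  2  3  2  0  1  0  1  0  1
G_B(18) = 1.
Combined Grundy value = 1 ⊕ 1 = 0.

0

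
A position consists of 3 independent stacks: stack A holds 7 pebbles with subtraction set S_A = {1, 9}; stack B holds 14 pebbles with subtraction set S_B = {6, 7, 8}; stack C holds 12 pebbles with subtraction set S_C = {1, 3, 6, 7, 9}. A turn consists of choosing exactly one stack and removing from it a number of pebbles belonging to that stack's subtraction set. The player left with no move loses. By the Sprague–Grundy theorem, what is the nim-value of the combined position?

1

Stack A, S = {1, 9}:
G(0) = 0
G(1) = mex{0} = 1
G(2) = mex{1} = 0
G(3) = mex{0} = 1
G(4) = mex{1} = 0
G(5) = mex{0} = 1
G(6) = mex{1} = 0
G(7) = mex{0} = 1
G_A(7) = 1.
Stack B, S = {6, 7, 8}:
n :  0  1  2  3  4  5  6  7  8  9 10 11 12 13 14
G :  0  0  0  0  0  0  1  1  1  1  1  1  2  2  0
G_B(14) = 0.
Stack C, S = {1, 3, 6, 7, 9}:
G(0) = 0
G(1) = mex{0} = 1
G(2) = mex{1} = 0
G(3) = mex{0,0} = 1
G(4) = mex{1,1} = 0
G(5) = mex{0,0} = 1
G(6) = mex{1,1,0} = 2
G(7) = mex{2,0,1,0} = 3
G(8) = mex{3,1,0,1} = 2
G(9) = mex{2,2,1,0,0} = 3
G(10) = mex{3,3,0,1,1} = 2
G(11) = mex{2,2,1,0,0} = 3
G(12) = mex{3,3,2,1,1} = 0
G_C(12) = 0.
Combined Grundy value = 1 ⊕ 0 ⊕ 0 = 1.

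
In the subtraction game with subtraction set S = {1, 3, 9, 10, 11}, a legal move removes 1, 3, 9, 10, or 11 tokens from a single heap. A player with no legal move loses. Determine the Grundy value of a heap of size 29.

1

G(0) = 0
G(1) = mex{0} = 1
G(2) = mex{1} = 0
G(3) = mex{0,0} = 1
G(4) = mex{1,1} = 0
G(5) = mex{0,0} = 1
G(6) = mex{1,1} = 0
G(7) = mex{0,0} = 1
G(8) = mex{1,1} = 0
G(9) = mex{0,0,0} = 1
G(10) = mex{1,1,1,0} = 2
G(11) = mex{2,0,0,1,0} = 3
G(12) = mex{3,1,1,0,1} = 2
G(13) = mex{2,2,0,1,0} = 3
G(14) = mex{3,3,1,0,1} = 2
G(15) = mex{2,2,0,1,0} = 3
G(16) = mex{3,3,1,0,1} = 2
G(17) = mex{2,2,0,1,0} = 3
G(18) = mex{3,3,1,0,1} = 2
G(19) = mex{2,2,2,1,0} = 3
G(20) = mex{3,3,3,2,1} = 0
G(21) = mex{0,2,2,3,2} = 1
G(22) = mex{1,3,3,2,3} = 0
G(23) = mex{0,0,2,3,2} = 1
G(24) = mex{1,1,3,2,3} = 0
G(25) = mex{0,0,2,3,2} = 1
G(26) = mex{1,1,3,2,3} = 0
G(27) = mex{0,0,2,3,2} = 1
G(28) = mex{1,1,3,2,3} = 0
G(29) = mex{0,0,0,3,2} = 1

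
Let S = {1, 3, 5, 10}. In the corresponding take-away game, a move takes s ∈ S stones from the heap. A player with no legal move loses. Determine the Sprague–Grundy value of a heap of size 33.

n :  0  1  2  3  4  5  6  7  8  9 10 11 12 13 14 15 16 17 18 19 20 21 22 23 24 25 26 27 28 29 30 31 32 33
G :  0  1  0  1  0  1  0  1  0  1  2  3  2  3  2  0  1  0  1  0  1  0  1  0  1  2  3  2  3  2  0  1  0  1

1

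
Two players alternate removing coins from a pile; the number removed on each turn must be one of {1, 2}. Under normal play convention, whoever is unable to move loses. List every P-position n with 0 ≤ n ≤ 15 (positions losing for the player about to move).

n :  0  1  2  3  4  5  6  7  8  9 10 11 12 13 14 15
G :  0  1  2  0  1  2  0  1  2  0  1  2  0  1  2  0
P-positions are exactly the n with G(n) = 0.

0, 3, 6, 9, 12, 15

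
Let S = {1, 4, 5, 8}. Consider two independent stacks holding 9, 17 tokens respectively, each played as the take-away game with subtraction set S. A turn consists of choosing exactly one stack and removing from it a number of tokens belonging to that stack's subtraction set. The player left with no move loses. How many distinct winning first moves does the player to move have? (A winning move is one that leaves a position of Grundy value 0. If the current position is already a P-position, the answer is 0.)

All stacks use S = {1, 4, 5, 8}:
G(0) = 0
G(1) = mex{0} = 1
G(2) = mex{1} = 0
G(3) = mex{0} = 1
G(4) = mex{1,0} = 2
G(5) = mex{2,1,0} = 3
G(6) = mex{3,0,1} = 2
G(7) = mex{2,1,0} = 3
G(8) = mex{3,2,1,0} = 4
G(9) = mex{4,3,2,1} = 0
G(10) = mex{0,2,3,0} = 1
G(11) = mex{1,3,2,1} = 0
G(12) = mex{0,4,3,2} = 1
G(13) = mex{1,0,4,3} = 2
G(14) = mex{2,1,0,2} = 3
G(15) = mex{3,0,1,3} = 2
G(16) = mex{2,1,0,4} = 3
G(17) = mex{3,2,1,0} = 4
Stack A: G(9) = 0.
Stack B: G(17) = 4.
Combined Grundy value = 0 ⊕ 4 = 4.
A winning move leaves total XOR = 0, i.e. changes one component's Grundy value g to g ⊕ X where X is the current total.
Stack A: need g' = 0⊕4 = 4. Options: 9−1→G=4, 9−4→G=3, 9−5→G=2, 9−8→G=1. Hits: 1.
Stack B: need g' = 4⊕4 = 0. Options: 17−1→G=3, 17−4→G=2, 17−5→G=1, 17−8→G=0. Hits: 1.

2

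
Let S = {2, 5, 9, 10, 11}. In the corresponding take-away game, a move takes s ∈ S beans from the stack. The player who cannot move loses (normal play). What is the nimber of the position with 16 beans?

n :  0  1  2  3  4  5  6  7  8  9 10 11 12 13 14 15 16
G :  0  0  1  1  0  2  1  0  0  1  1  2  2  3  3  4  4

4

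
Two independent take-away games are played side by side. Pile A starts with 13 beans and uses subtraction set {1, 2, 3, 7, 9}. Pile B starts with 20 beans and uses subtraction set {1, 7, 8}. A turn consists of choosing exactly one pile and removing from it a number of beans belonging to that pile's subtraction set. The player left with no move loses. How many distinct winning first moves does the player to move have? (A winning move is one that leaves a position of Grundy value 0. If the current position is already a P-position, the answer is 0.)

0

Pile A, S = {1, 2, 3, 7, 9}:
G(0) = 0
G(1) = mex{0} = 1
G(2) = mex{1,0} = 2
G(3) = mex{2,1,0} = 3
G(4) = mex{3,2,1} = 0
G(5) = mex{0,3,2} = 1
G(6) = mex{1,0,3} = 2
G(7) = mex{2,1,0,0} = 3
G(8) = mex{3,2,1,1} = 0
G(9) = mex{0,3,2,2,0} = 1
G(10) = mex{1,0,3,3,1} = 2
G(11) = mex{2,1,0,0,2} = 3
G(12) = mex{3,2,1,1,3} = 0
G(13) = mex{0,3,2,2,0} = 1
G_A(13) = 1.
Pile B, S = {1, 7, 8}:
G(0) = 0
G(1) = mex{0} = 1
G(2) = mex{1} = 0
G(3) = mex{0} = 1
G(4) = mex{1} = 0
G(5) = mex{0} = 1
G(6) = mex{1} = 0
G(7) = mex{0,0} = 1
G(8) = mex{1,1,0} = 2
G(9) = mex{2,0,1} = 3
G(10) = mex{3,1,0} = 2
G(11) = mex{2,0,1} = 3
G(12) = mex{3,1,0} = 2
G(13) = mex{2,0,1} = 3
G(14) = mex{3,1,0} = 2
G(15) = mex{2,2,1} = 0
G(16) = mex{0,3,2} = 1
G(17) = mex{1,2,3} = 0
G(18) = mex{0,3,2} = 1
G(19) = mex{1,2,3} = 0
G(20) = mex{0,3,2} = 1
G_B(20) = 1.
Combined Grundy value = 1 ⊕ 1 = 0.
A winning move leaves total XOR = 0, i.e. changes one component's Grundy value g to g ⊕ X where X is the current total.
Pile A: target g' = 1⊕0 = 1, but every legal move changes the Grundy value (mex property), so 0 moves.
Pile B: target g' = 1⊕0 = 1, but every legal move changes the Grundy value (mex property), so 0 moves.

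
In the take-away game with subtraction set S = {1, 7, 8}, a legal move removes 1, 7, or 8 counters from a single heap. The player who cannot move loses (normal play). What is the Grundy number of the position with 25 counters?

n :  0  1  2  3  4  5  6  7  8  9 10 11 12 13 14 15 16 17 18 19 20 21 22 23 24 25
G :  0  1  0  1  0  1  0  1  2  3  2  3  2  3  2  0  1  0  1  0  1  0  1  2  3  2

2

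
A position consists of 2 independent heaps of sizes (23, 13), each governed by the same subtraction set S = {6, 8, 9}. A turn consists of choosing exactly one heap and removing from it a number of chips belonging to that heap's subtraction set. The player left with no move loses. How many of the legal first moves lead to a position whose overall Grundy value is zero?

All heaps use S = {6, 8, 9}:
n :  0  1  2  3  4  5  6  7  8  9 10 11 12 13 14 15 16 17 18 19 20 21 22 23
G :  0  0  0  0  0  0  1  1  1  1  1  1  2  2  2  0  0  0  0  0  0  1  1  1
Heap A: G(23) = 1.
Heap B: G(13) = 2.
Combined Grundy value = 1 ⊕ 2 = 3.
A winning move leaves total XOR = 0, i.e. changes one component's Grundy value g to g ⊕ X where X is the current total.
Heap A: need g' = 1⊕3 = 2. Options: 23−6→G=0, 23−8→G=0, 23−9→G=2. Hits: 1.
Heap B: need g' = 2⊕3 = 1. Options: 13−6→G=1, 13−8→G=0, 13−9→G=0. Hits: 1.

2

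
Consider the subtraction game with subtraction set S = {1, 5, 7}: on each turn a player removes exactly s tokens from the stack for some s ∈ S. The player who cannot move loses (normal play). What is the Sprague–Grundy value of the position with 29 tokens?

n :  0  1  2  3  4  5  6  7  8  9 10 11 12 13 14 15 16 17 18 19 20 21 22 23 24 25 26 27 28 29
G :  0  1  0  1  0  1  0  1  0  1  0  1  0  1  0  1  0  1  0  1  0  1  0  1  0  1  0  1  0  1

1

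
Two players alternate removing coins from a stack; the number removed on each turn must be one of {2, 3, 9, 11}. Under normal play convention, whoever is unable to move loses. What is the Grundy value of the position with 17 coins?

3

G(0) = 0
G(1) = mex{} = 0
G(2) = mex{0} = 1
G(3) = mex{0,0} = 1
G(4) = mex{1,0} = 2
G(5) = mex{1,1} = 0
G(6) = mex{2,1} = 0
G(7) = mex{0,2} = 1
G(8) = mex{0,0} = 1
G(9) = mex{1,0,0} = 2
G(10) = mex{1,1,0} = 2
G(11) = mex{2,1,1,0} = 3
G(12) = mex{2,2,1,0} = 3
G(13) = mex{3,2,2,1} = 0
G(14) = mex{3,3,0,1} = 2
G(15) = mex{0,3,0,2} = 1
G(16) = mex{2,0,1,0} = 3
G(17) = mex{1,2,1,0} = 3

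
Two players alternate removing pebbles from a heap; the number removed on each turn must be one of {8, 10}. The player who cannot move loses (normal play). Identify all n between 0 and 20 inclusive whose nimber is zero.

0, 1, 2, 3, 4, 5, 6, 7, 18, 19, 20

G(0) = 0
G(1) = mex{} = 0
G(2) = mex{} = 0
G(3) = mex{} = 0
G(4) = mex{} = 0
G(5) = mex{} = 0
G(6) = mex{} = 0
G(7) = mex{} = 0
G(8) = mex{0} = 1
G(9) = mex{0} = 1
G(10) = mex{0,0} = 1
G(11) = mex{0,0} = 1
G(12) = mex{0,0} = 1
G(13) = mex{0,0} = 1
G(14) = mex{0,0} = 1
G(15) = mex{0,0} = 1
G(16) = mex{1,0} = 2
G(17) = mex{1,0} = 2
G(18) = mex{1,1} = 0
G(19) = mex{1,1} = 0
G(20) = mex{1,1} = 0
P-positions are exactly the n with G(n) = 0.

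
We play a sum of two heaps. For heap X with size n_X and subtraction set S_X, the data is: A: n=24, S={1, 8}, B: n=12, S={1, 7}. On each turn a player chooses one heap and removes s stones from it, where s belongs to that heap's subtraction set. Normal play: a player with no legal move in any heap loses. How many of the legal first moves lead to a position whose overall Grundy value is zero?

Heap A, S = {1, 8}:
n :  0  1  2  3  4  5  6  7  8  9 10 11 12 13 14 15 16 17 18 19 20 21 22 23 24
G :  0  1  0  1  0  1  0  1  2  0  1  0  1  0  1  0  1  2  0  1  0  1  0  1  0
G_A(24) = 0.
Heap B, S = {1, 7}:
G(0) = 0
G(1) = mex{0} = 1
G(2) = mex{1} = 0
G(3) = mex{0} = 1
G(4) = mex{1} = 0
G(5) = mex{0} = 1
G(6) = mex{1} = 0
G(7) = mex{0,0} = 1
G(8) = mex{1,1} = 0
G(9) = mex{0,0} = 1
G(10) = mex{1,1} = 0
G(11) = mex{0,0} = 1
G(12) = mex{1,1} = 0
G_B(12) = 0.
Combined Grundy value = 0 ⊕ 0 = 0.
A winning move leaves total XOR = 0, i.e. changes one component's Grundy value g to g ⊕ X where X is the current total.
Heap A: target g' = 0⊕0 = 0, but every legal move changes the Grundy value (mex property), so 0 moves.
Heap B: target g' = 0⊕0 = 0, but every legal move changes the Grundy value (mex property), so 0 moves.

0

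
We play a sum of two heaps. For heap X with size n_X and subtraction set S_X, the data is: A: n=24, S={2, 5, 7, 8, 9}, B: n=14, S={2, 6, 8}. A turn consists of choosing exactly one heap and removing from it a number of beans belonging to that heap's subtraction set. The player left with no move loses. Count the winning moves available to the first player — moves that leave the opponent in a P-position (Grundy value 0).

Heap A, S = {2, 5, 7, 8, 9}:
n :  0  1  2  3  4  5  6  7  8  9 10 11 12 13 14 15 16 17 18 19 20 21 22 23 24
G :  0  0  1  1  0  2  1  3  2  2  3  3  4  4  0  0  1  1  0  2  1  3  2  2  3
G_A(24) = 3.
Heap B, S = {2, 6, 8}:
G(0) = 0
G(1) = mex{} = 0
G(2) = mex{0} = 1
G(3) = mex{0} = 1
G(4) = mex{1} = 0
G(5) = mex{1} = 0
G(6) = mex{0,0} = 1
G(7) = mex{0,0} = 1
G(8) = mex{1,1,0} = 2
G(9) = mex{1,1,0} = 2
G(10) = mex{2,0,1} = 3
G(11) = mex{2,0,1} = 3
G(12) = mex{3,1,0} = 2
G(13) = mex{3,1,0} = 2
G(14) = mex{2,2,1} = 0
G_B(14) = 0.
Combined Grundy value = 3 ⊕ 0 = 3.
A winning move leaves total XOR = 0, i.e. changes one component's Grundy value g to g ⊕ X where X is the current total.
Heap A: need g' = 3⊕3 = 0. Options: 24−2→G=2, 24−5→G=2, 24−7→G=1, 24−8→G=1, 24−9→G=0. Hits: 1.
Heap B: need g' = 0⊕3 = 3. Options: 14−2→G=2, 14−6→G=2, 14−8→G=1. Hits: 0.

1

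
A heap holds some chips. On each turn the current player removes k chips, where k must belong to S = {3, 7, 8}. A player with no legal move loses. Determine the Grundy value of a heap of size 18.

2

G(0) = 0
G(1) = mex{} = 0
G(2) = mex{} = 0
G(3) = mex{0} = 1
G(4) = mex{0} = 1
G(5) = mex{0} = 1
G(6) = mex{1} = 0
G(7) = mex{1,0} = 2
G(8) = mex{1,0,0} = 2
G(9) = mex{0,0,0} = 1
G(10) = mex{2,1,0} = 3
G(11) = mex{2,1,1} = 0
G(12) = mex{1,1,1} = 0
G(13) = mex{3,0,1} = 2
G(14) = mex{0,2,0} = 1
G(15) = mex{0,2,2} = 1
G(16) = mex{2,1,2} = 0
G(17) = mex{1,3,1} = 0
G(18) = mex{1,0,3} = 2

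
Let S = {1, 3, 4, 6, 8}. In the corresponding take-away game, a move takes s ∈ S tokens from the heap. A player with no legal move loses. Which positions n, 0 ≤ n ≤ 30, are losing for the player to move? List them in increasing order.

0, 2, 7, 9, 14, 16, 21, 23, 28, 30

G(0) = 0
G(1) = mex{0} = 1
G(2) = mex{1} = 0
G(3) = mex{0,0} = 1
G(4) = mex{1,1,0} = 2
G(5) = mex{2,0,1} = 3
G(6) = mex{3,1,0,0} = 2
G(7) = mex{2,2,1,1} = 0
G(8) = mex{0,3,2,0,0} = 1
G(9) = mex{1,2,3,1,1} = 0
G(10) = mex{0,0,2,2,0} = 1
G(11) = mex{1,1,0,3,1} = 2
G(12) = mex{2,0,1,2,2} = 3
G(13) = mex{3,1,0,0,3} = 2
G(14) = mex{2,2,1,1,2} = 0
G(15) = mex{0,3,2,0,0} = 1
G(16) = mex{1,2,3,1,1} = 0
G(17) = mex{0,0,2,2,0} = 1
G(18) = mex{1,1,0,3,1} = 2
G(19) = mex{2,0,1,2,2} = 3
G(20) = mex{3,1,0,0,3} = 2
G(21) = mex{2,2,1,1,2} = 0
G(22) = mex{0,3,2,0,0} = 1
G(23) = mex{1,2,3,1,1} = 0
G(24) = mex{0,0,2,2,0} = 1
G(25) = mex{1,1,0,3,1} = 2
G(26) = mex{2,0,1,2,2} = 3
G(27) = mex{3,1,0,0,3} = 2
G(28) = mex{2,2,1,1,2} = 0
G(29) = mex{0,3,2,0,0} = 1
G(30) = mex{1,2,3,1,1} = 0
P-positions are exactly the n with G(n) = 0.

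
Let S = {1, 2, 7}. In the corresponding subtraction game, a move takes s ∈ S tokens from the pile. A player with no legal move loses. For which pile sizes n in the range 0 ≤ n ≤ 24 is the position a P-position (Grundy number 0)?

n :  0  1  2  3  4  5  6  7  8  9 10 11 12 13 14 15 16 17 18 19 20 21 22 23 24
G :  0  1  2  0  1  2  0  1  2  0  1  2  0  1  2  0  1  2  0  1  2  0  1  2  0
P-positions are exactly the n with G(n) = 0.

0, 3, 6, 9, 12, 15, 18, 21, 24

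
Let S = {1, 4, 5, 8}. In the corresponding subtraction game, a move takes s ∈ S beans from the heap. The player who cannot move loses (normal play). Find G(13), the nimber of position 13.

2

n :  0  1  2  3  4  5  6  7  8  9 10 11 12 13
G :  0  1  0  1  2  3  2  3  4  0  1  0  1  2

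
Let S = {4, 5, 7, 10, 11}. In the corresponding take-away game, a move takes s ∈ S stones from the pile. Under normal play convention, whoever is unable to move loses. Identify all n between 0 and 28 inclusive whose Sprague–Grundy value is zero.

n :  0  1  2  3  4  5  6  7  8  9 10 11 12 13 14 15 16 17 18 19 20 21 22 23 24 25 26 27 28
G :  0  0  0  0  1  1  1  1  2  2  2  2  3  3  3  0  0  0  0  1  1  1  1  2  2  2  2  3  3
P-positions are exactly the n with G(n) = 0.

0, 1, 2, 3, 15, 16, 17, 18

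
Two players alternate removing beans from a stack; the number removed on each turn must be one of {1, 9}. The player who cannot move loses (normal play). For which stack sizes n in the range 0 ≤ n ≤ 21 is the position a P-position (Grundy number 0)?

n :  0  1  2  3  4  5  6  7  8  9 10 11 12 13 14 15 16 17 18 19 20 21
G :  0  1  0  1  0  1  0  1  0  1  0  1  0  1  0  1  0  1  0  1  0  1
P-positions are exactly the n with G(n) = 0.

0, 2, 4, 6, 8, 10, 12, 14, 16, 18, 20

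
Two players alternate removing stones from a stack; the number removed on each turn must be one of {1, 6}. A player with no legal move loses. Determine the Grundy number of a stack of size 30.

G(0) = 0
G(1) = mex{0} = 1
G(2) = mex{1} = 0
G(3) = mex{0} = 1
G(4) = mex{1} = 0
G(5) = mex{0} = 1
G(6) = mex{1,0} = 2
G(7) = mex{2,1} = 0
G(8) = mex{0,0} = 1
G(9) = mex{1,1} = 0
G(10) = mex{0,0} = 1
G(11) = mex{1,1} = 0
G(12) = mex{0,2} = 1
G(13) = mex{1,0} = 2
G(14) = mex{2,1} = 0
G(15) = mex{0,0} = 1
G(16) = mex{1,1} = 0
G(17) = mex{0,0} = 1
G(18) = mex{1,1} = 0
G(19) = mex{0,2} = 1
G(20) = mex{1,0} = 2
G(21) = mex{2,1} = 0
G(22) = mex{0,0} = 1
G(23) = mex{1,1} = 0
G(24) = mex{0,0} = 1
G(25) = mex{1,1} = 0
G(26) = mex{0,2} = 1
G(27) = mex{1,0} = 2
G(28) = mex{2,1} = 0
G(29) = mex{0,0} = 1
G(30) = mex{1,1} = 0

0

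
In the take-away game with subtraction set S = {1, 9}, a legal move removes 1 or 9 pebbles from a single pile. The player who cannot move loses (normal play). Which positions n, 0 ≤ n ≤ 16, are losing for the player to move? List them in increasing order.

n :  0  1  2  3  4  5  6  7  8  9 10 11 12 13 14 15 16
G :  0  1  0  1  0  1  0  1  0  1  0  1  0  1  0  1  0
P-positions are exactly the n with G(n) = 0.

0, 2, 4, 6, 8, 10, 12, 14, 16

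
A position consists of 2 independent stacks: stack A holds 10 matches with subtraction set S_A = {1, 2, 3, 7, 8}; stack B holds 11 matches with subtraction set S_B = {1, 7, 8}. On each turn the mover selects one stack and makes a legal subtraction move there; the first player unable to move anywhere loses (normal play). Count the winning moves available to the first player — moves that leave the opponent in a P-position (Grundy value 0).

3

Stack A, S = {1, 2, 3, 7, 8}:
G(0) = 0
G(1) = mex{0} = 1
G(2) = mex{1,0} = 2
G(3) = mex{2,1,0} = 3
G(4) = mex{3,2,1} = 0
G(5) = mex{0,3,2} = 1
G(6) = mex{1,0,3} = 2
G(7) = mex{2,1,0,0} = 3
G(8) = mex{3,2,1,1,0} = 4
G(9) = mex{4,3,2,2,1} = 0
G(10) = mex{0,4,3,3,2} = 1
G_A(10) = 1.
Stack B, S = {1, 7, 8}:
G(0) = 0
G(1) = mex{0} = 1
G(2) = mex{1} = 0
G(3) = mex{0} = 1
G(4) = mex{1} = 0
G(5) = mex{0} = 1
G(6) = mex{1} = 0
G(7) = mex{0,0} = 1
G(8) = mex{1,1,0} = 2
G(9) = mex{2,0,1} = 3
G(10) = mex{3,1,0} = 2
G(11) = mex{2,0,1} = 3
G_B(11) = 3.
Combined Grundy value = 1 ⊕ 3 = 2.
A winning move leaves total XOR = 0, i.e. changes one component's Grundy value g to g ⊕ X where X is the current total.
Stack A: need g' = 1⊕2 = 3. Options: 10−1→G=0, 10−2→G=4, 10−3→G=3, 10−7→G=3, 10−8→G=2. Hits: 2.
Stack B: need g' = 3⊕2 = 1. Options: 11−1→G=2, 11−7→G=0, 11−8→G=1. Hits: 1.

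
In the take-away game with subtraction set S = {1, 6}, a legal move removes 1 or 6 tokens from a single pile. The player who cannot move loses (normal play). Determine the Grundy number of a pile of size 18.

0

G(0) = 0
G(1) = mex{0} = 1
G(2) = mex{1} = 0
G(3) = mex{0} = 1
G(4) = mex{1} = 0
G(5) = mex{0} = 1
G(6) = mex{1,0} = 2
G(7) = mex{2,1} = 0
G(8) = mex{0,0} = 1
G(9) = mex{1,1} = 0
G(10) = mex{0,0} = 1
G(11) = mex{1,1} = 0
G(12) = mex{0,2} = 1
G(13) = mex{1,0} = 2
G(14) = mex{2,1} = 0
G(15) = mex{0,0} = 1
G(16) = mex{1,1} = 0
G(17) = mex{0,0} = 1
G(18) = mex{1,1} = 0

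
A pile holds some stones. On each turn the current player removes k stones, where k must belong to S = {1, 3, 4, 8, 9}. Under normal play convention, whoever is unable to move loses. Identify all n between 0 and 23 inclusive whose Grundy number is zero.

n :  0  1  2  3  4  5  6  7  8  9 10 11 12 13 14 15 16 17 18 19 20 21 22 23
G :  0  1  0  1  2  3  2  0  1  4  3  2  0  1  0  1  2  3  2  0  1  4  3  2
P-positions are exactly the n with G(n) = 0.

0, 2, 7, 12, 14, 19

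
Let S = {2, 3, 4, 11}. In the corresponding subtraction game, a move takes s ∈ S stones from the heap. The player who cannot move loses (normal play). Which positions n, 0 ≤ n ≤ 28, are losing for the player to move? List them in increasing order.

0, 1, 6, 7, 13, 14, 19, 20, 26, 27

n :  0  1  2  3  4  5  6  7  8  9 10 11 12 13 14 15 16 17 18 19 20 21 22 23 24 25 26 27 28
G :  0  0  1  1  2  2  0  0  1  1  2  2  3  0  0  1  1  2  2  0  0  1  1  2  2  3  0  0  1
P-positions are exactly the n with G(n) = 0.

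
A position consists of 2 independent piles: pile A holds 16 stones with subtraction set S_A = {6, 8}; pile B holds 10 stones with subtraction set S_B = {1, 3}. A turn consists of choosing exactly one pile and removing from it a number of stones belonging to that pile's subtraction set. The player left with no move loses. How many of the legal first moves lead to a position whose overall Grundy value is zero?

0

Pile A, S = {6, 8}:
G(0) = 0
G(1) = mex{} = 0
G(2) = mex{} = 0
G(3) = mex{} = 0
G(4) = mex{} = 0
G(5) = mex{} = 0
G(6) = mex{0} = 1
G(7) = mex{0} = 1
G(8) = mex{0,0} = 1
G(9) = mex{0,0} = 1
G(10) = mex{0,0} = 1
G(11) = mex{0,0} = 1
G(12) = mex{1,0} = 2
G(13) = mex{1,0} = 2
G(14) = mex{1,1} = 0
G(15) = mex{1,1} = 0
G(16) = mex{1,1} = 0
G_A(16) = 0.
Pile B, S = {1, 3}:
n :  0  1  2  3  4  5  6  7  8  9 10
G :  0  1  0  1  0  1  0  1  0  1  0
G_B(10) = 0.
Combined Grundy value = 0 ⊕ 0 = 0.
A winning move leaves total XOR = 0, i.e. changes one component's Grundy value g to g ⊕ X where X is the current total.
Pile A: target g' = 0⊕0 = 0, but every legal move changes the Grundy value (mex property), so 0 moves.
Pile B: target g' = 0⊕0 = 0, but every legal move changes the Grundy value (mex property), so 0 moves.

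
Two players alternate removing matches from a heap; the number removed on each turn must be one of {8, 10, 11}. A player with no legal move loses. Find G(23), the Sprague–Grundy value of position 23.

G(0) = 0
G(1) = mex{} = 0
G(2) = mex{} = 0
G(3) = mex{} = 0
G(4) = mex{} = 0
G(5) = mex{} = 0
G(6) = mex{} = 0
G(7) = mex{} = 0
G(8) = mex{0} = 1
G(9) = mex{0} = 1
G(10) = mex{0,0} = 1
G(11) = mex{0,0,0} = 1
G(12) = mex{0,0,0} = 1
G(13) = mex{0,0,0} = 1
G(14) = mex{0,0,0} = 1
G(15) = mex{0,0,0} = 1
G(16) = mex{1,0,0} = 2
G(17) = mex{1,0,0} = 2
G(18) = mex{1,1,0} = 2
G(19) = mex{1,1,1} = 0
G(20) = mex{1,1,1} = 0
G(21) = mex{1,1,1} = 0
G(22) = mex{1,1,1} = 0
G(23) = mex{1,1,1} = 0

0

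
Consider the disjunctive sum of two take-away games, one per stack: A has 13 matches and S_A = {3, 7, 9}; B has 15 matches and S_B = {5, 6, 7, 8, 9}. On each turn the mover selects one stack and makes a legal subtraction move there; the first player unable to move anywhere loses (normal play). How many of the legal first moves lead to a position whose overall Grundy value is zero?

2

Stack A, S = {3, 7, 9}:
G(0) = 0
G(1) = mex{} = 0
G(2) = mex{} = 0
G(3) = mex{0} = 1
G(4) = mex{0} = 1
G(5) = mex{0} = 1
G(6) = mex{1} = 0
G(7) = mex{1,0} = 2
G(8) = mex{1,0} = 2
G(9) = mex{0,0,0} = 1
G(10) = mex{2,1,0} = 3
G(11) = mex{2,1,0} = 3
G(12) = mex{1,1,1} = 0
G(13) = mex{3,0,1} = 2
G_A(13) = 2.
Stack B, S = {5, 6, 7, 8, 9}:
G(0) = 0
G(1) = mex{} = 0
G(2) = mex{} = 0
G(3) = mex{} = 0
G(4) = mex{} = 0
G(5) = mex{0} = 1
G(6) = mex{0,0} = 1
G(7) = mex{0,0,0} = 1
G(8) = mex{0,0,0,0} = 1
G(9) = mex{0,0,0,0,0} = 1
G(10) = mex{1,0,0,0,0} = 2
G(11) = mex{1,1,0,0,0} = 2
G(12) = mex{1,1,1,0,0} = 2
G(13) = mex{1,1,1,1,0} = 2
G(14) = mex{1,1,1,1,1} = 0
G(15) = mex{2,1,1,1,1} = 0
G_B(15) = 0.
Combined Grundy value = 2 ⊕ 0 = 2.
A winning move leaves total XOR = 0, i.e. changes one component's Grundy value g to g ⊕ X where X is the current total.
Stack A: need g' = 2⊕2 = 0. Options: 13−3→G=3, 13−7→G=0, 13−9→G=1. Hits: 1.
Stack B: need g' = 0⊕2 = 2. Options: 15−5→G=2, 15−6→G=1, 15−7→G=1, 15−8→G=1, 15−9→G=1. Hits: 1.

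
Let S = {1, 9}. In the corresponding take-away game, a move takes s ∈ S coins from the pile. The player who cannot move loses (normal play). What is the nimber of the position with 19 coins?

G(0) = 0
G(1) = mex{0} = 1
G(2) = mex{1} = 0
G(3) = mex{0} = 1
G(4) = mex{1} = 0
G(5) = mex{0} = 1
G(6) = mex{1} = 0
G(7) = mex{0} = 1
G(8) = mex{1} = 0
G(9) = mex{0,0} = 1
G(10) = mex{1,1} = 0
G(11) = mex{0,0} = 1
G(12) = mex{1,1} = 0
G(13) = mex{0,0} = 1
G(14) = mex{1,1} = 0
G(15) = mex{0,0} = 1
G(16) = mex{1,1} = 0
G(17) = mex{0,0} = 1
G(18) = mex{1,1} = 0
G(19) = mex{0,0} = 1

1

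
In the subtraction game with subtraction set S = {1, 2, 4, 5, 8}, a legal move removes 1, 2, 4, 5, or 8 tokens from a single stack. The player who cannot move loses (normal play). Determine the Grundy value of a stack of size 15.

0

n :  0  1  2  3  4  5  6  7  8  9 10 11 12 13 14 15
G :  0  1  2  0  1  2  0  1  2  0  1  2  0  1  2  0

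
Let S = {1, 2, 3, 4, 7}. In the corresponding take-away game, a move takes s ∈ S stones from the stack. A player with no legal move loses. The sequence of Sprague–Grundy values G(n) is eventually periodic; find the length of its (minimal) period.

G(0) = 0
G(1) = mex{0} = 1
G(2) = mex{1,0} = 2
G(3) = mex{2,1,0} = 3
G(4) = mex{3,2,1,0} = 4
G(5) = mex{4,3,2,1} = 0
G(6) = mex{0,4,3,2} = 1
G(7) = mex{1,0,4,3,0} = 2
G(8) = mex{2,1,0,4,1} = 3
G(9) = mex{3,2,1,0,2} = 4
G(10) = mex{4,3,2,1,3} = 0
G(11) = mex{0,4,3,2,4} = 1
G(12) = mex{1,0,4,3,0} = 2
G(13) = mex{2,1,0,4,1} = 3
G(14) = mex{3,2,1,0,2} = 4
G(n+5) = G(n) holds for n = 0,…,6 (a full window of length max(S) = 7), so the sequence is purely periodic with period 5.

5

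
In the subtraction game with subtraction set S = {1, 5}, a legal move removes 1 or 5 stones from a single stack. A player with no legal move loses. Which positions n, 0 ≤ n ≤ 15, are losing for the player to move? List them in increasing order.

0, 2, 4, 6, 8, 10, 12, 14

G(0) = 0
G(1) = mex{0} = 1
G(2) = mex{1} = 0
G(3) = mex{0} = 1
G(4) = mex{1} = 0
G(5) = mex{0,0} = 1
G(6) = mex{1,1} = 0
G(7) = mex{0,0} = 1
G(8) = mex{1,1} = 0
G(9) = mex{0,0} = 1
G(10) = mex{1,1} = 0
G(11) = mex{0,0} = 1
G(12) = mex{1,1} = 0
G(13) = mex{0,0} = 1
G(14) = mex{1,1} = 0
G(15) = mex{0,0} = 1
P-positions are exactly the n with G(n) = 0.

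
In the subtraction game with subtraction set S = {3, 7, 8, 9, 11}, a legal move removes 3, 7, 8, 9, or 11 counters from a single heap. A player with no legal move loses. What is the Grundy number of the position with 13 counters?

2

n :  0  1  2  3  4  5  6  7  8  9 10 11 12 13
G :  0  0  0  1  1  1  0  2  2  1  3  3  2  2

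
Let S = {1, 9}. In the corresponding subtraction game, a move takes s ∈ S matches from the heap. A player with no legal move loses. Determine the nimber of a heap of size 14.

G(0) = 0
G(1) = mex{0} = 1
G(2) = mex{1} = 0
G(3) = mex{0} = 1
G(4) = mex{1} = 0
G(5) = mex{0} = 1
G(6) = mex{1} = 0
G(7) = mex{0} = 1
G(8) = mex{1} = 0
G(9) = mex{0,0} = 1
G(10) = mex{1,1} = 0
G(11) = mex{0,0} = 1
G(12) = mex{1,1} = 0
G(13) = mex{0,0} = 1
G(14) = mex{1,1} = 0

0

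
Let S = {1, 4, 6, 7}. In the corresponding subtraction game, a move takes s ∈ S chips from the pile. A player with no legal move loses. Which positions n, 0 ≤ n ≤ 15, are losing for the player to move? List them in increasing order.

0, 2, 5, 10, 13, 15

n :  0  1  2  3  4  5  6  7  8  9 10 11 12 13 14 15
G :  0  1  0  1  2  0  1  2  3  2  0  1  2  0  1  0
P-positions are exactly the n with G(n) = 0.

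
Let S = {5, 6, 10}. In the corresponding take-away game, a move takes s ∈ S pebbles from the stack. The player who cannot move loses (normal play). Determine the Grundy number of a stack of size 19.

n :  0  1  2  3  4  5  6  7  8  9 10 11 12 13 14 15 16 17 18 19
G :  0  0  0  0  0  1  1  1  1  1  2  2  2  2  2  0  0  0  0  0

0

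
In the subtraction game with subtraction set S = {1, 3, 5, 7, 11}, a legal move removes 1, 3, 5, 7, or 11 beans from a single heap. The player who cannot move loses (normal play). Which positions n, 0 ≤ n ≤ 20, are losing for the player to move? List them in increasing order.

n :  0  1  2  3  4  5  6  7  8  9 10 11 12 13 14 15 16 17 18 19 20
G :  0  1  0  1  0  1  0  1  0  1  0  1  0  1  0  1  0  1  0  1  0
P-positions are exactly the n with G(n) = 0.

0, 2, 4, 6, 8, 10, 12, 14, 16, 18, 20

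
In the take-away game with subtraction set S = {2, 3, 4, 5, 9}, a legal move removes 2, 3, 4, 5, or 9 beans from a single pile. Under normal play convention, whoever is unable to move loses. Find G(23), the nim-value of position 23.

G(0) = 0
G(1) = mex{} = 0
G(2) = mex{0} = 1
G(3) = mex{0,0} = 1
G(4) = mex{1,0,0} = 2
G(5) = mex{1,1,0,0} = 2
G(6) = mex{2,1,1,0} = 3
G(7) = mex{2,2,1,1} = 0
G(8) = mex{3,2,2,1} = 0
G(9) = mex{0,3,2,2,0} = 1
G(10) = mex{0,0,3,2,0} = 1
G(11) = mex{1,0,0,3,1} = 2
G(12) = mex{1,1,0,0,1} = 2
G(13) = mex{2,1,1,0,2} = 3
G(14) = mex{2,2,1,1,2} = 0
G(15) = mex{3,2,2,1,3} = 0
G(16) = mex{0,3,2,2,0} = 1
G(17) = mex{0,0,3,2,0} = 1
G(18) = mex{1,0,0,3,1} = 2
G(19) = mex{1,1,0,0,1} = 2
G(20) = mex{2,1,1,0,2} = 3
G(21) = mex{2,2,1,1,2} = 0
G(22) = mex{3,2,2,1,3} = 0
G(23) = mex{0,3,2,2,0} = 1

1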